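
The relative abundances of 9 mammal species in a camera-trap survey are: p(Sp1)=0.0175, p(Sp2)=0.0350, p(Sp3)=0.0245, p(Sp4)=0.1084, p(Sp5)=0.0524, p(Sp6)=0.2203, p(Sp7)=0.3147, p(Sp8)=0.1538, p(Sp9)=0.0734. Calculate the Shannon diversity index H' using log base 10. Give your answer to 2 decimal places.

0.80

Each pᵢ log₁₀ pᵢ term (working shown to 4 dp, full precision carried): 0.0175×(-1.7570)=-0.0307, 0.035×(-1.4559)=-0.0510, 0.0245×(-1.6108)=-0.0395, 0.1084×(-0.9650)=-0.1046, 0.0524×(-1.2807)=-0.0671, 0.2203×(-0.6570)=-0.1447, 0.3147×(-0.5021)=-0.1580, 0.1538×(-0.8130)=-0.1250, 0.0734×(-1.1343)=-0.0833.
Sum = -0.8039, so H' = 0.80.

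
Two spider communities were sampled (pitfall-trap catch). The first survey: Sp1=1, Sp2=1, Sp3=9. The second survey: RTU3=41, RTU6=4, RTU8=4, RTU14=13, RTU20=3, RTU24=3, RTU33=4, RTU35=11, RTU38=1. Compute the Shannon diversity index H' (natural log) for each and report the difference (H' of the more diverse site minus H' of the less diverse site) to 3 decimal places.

The first survey: N=11, proportions 0.09091, 0.09091, 0.81818, giving H' = 0.60017 (working shown to 5 dp, full precision carried).
The second survey: N=84, proportions 0.4881, 0.04762, 0.04762, 0.15476, 0.03571, 0.03571, 0.04762, 0.13095, 0.0119, giving H' = 1.63076.
Difference = |0.60017 − 1.63076| = 1.03059, i.e. 1.031 to 3 decimal places.

1.031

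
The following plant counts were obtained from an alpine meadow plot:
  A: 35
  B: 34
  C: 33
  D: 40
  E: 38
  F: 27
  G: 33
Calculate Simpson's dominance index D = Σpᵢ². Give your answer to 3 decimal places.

Total N = 35+34+33+40+38+27+33 = 240, so the proportions are 0.14583, 0.14167, 0.1375, 0.16667, 0.15833, 0.1125, 0.1375 (working shown to 5 dp, full precision carried).
D = 0.14583² + 0.14167² + 0.1375² + 0.16667² + 0.15833² + 0.1125² + 0.1375² = 0.02127 + 0.02007 + 0.01891 + 0.02778 + 0.02507 + 0.01266 + 0.01891 = 0.14465.
To 3 decimal places, D = 0.145.

0.145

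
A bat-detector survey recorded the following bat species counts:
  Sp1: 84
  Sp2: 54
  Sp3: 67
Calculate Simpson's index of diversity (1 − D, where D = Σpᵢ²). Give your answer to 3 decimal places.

Total N = 84+54+67 = 205, so the proportions are 0.40976, 0.26341, 0.32683 (working shown to 5 dp, full precision carried).
D = 0.40976² + 0.26341² + 0.32683² = 0.16790 + 0.06939 + 0.10682 = 0.34410.
So 1 − D = 0.65590, i.e. 0.656 to 3 decimal places.

0.656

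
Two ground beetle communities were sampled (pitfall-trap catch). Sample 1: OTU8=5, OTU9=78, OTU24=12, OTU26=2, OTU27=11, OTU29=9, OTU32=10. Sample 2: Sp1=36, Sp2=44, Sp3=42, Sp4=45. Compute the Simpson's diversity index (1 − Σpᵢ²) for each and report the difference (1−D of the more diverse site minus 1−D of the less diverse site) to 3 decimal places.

0.155

Sample 1: N=127, proportions 0.03937, 0.61417, 0.09449, 0.01575, 0.08661, 0.07087, 0.07874, giving 1−D = 0.59334 (working shown to 5 dp, full precision carried).
Sample 2: N=167, proportions 0.21557, 0.26347, 0.2515, 0.26946, giving 1−D = 0.74825.
Difference = |0.59334 − 0.74825| = 0.15491, i.e. 0.155 to 3 decimal places.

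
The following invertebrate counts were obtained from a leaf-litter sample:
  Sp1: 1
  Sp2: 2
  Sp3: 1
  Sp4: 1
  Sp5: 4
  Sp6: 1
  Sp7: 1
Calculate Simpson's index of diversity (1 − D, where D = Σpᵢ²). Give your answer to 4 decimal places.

0.7934

Total N = 1+2+1+1+4+1+1 = 11, so the proportions are 0.090909, 0.181818, 0.090909, 0.090909, 0.363636, 0.090909, 0.090909 (working shown to 6 dp, full precision carried).
D = 0.090909² + 0.181818² + 0.090909² + 0.090909² + 0.363636² + 0.090909² + 0.090909² = 0.008264 + 0.033058 + 0.008264 + 0.008264 + 0.132231 + 0.008264 + 0.008264 = 0.206612.
So 1 − D = 0.793388, i.e. 0.7934 to 4 decimal places.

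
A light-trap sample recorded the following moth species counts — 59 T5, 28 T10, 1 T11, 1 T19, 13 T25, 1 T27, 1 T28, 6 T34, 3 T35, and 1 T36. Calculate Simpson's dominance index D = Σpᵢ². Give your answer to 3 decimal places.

Total N = 59+28+1+1+13+1+1+6+3+1 = 114, so the proportions are 0.51754, 0.24561, 0.00877, 0.00877, 0.11404, 0.00877, 0.00877, 0.05263, 0.02632, 0.00877 (working shown to 5 dp, full precision carried).
D = 0.51754² + 0.24561² + 0.00877² + 0.00877² + 0.11404² + 0.00877² + 0.00877² + 0.05263² + 0.02632² + 0.00877² = 0.26785 + 0.06033 + 0.00008 + 0.00008 + 0.01300 + 0.00008 + 0.00008 + 0.00277 + 0.00069 + 0.00008 = 0.34503.
To 3 decimal places, D = 0.345.

0.345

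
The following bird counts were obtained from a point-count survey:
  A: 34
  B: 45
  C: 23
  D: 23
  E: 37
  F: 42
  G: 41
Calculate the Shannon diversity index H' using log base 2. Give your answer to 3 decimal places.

Total N = 34+45+23+23+37+42+41 = 245, so the proportions are 0.13878, 0.18367, 0.09388, 0.09388, 0.15102, 0.17143, 0.16735 (working shown to 5 dp, full precision carried).
Each pᵢ log₂ pᵢ term: 0.13878×(-2.84918)=-0.39540, 0.18367×(-2.44478)=-0.44904, 0.09388×(-3.41308)=-0.32041, 0.09388×(-3.41308)=-0.32041, 0.15102×(-2.72718)=-0.41186, 0.17143×(-2.54432)=-0.43617, 0.16735×(-2.57909)=-0.43160.
Sum = -2.76489, so H' = 2.765.

2.765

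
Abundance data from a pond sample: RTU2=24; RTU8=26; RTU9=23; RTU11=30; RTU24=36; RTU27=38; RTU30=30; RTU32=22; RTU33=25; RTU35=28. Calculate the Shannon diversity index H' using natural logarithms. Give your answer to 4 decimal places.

Total N = 24+26+23+30+36+38+30+22+25+28 = 282, so the proportions are 0.085106, 0.092199, 0.08156, 0.106383, 0.12766, 0.134752, 0.106383, 0.078014, 0.088652, 0.099291 (working shown to 6 dp, full precision carried).
Each pᵢ ln pᵢ term: 0.085106×(-2.463853)=-0.209690, 0.092199×(-2.383811)=-0.219784, 0.08156×(-2.506413)=-0.204424, 0.106383×(-2.240710)=-0.238373, 0.12766×(-2.058388)=-0.262773, 0.134752×(-2.004321)=-0.270086, 0.106383×(-2.240710)=-0.238373, 0.078014×(-2.550865)=-0.199004, 0.088652×(-2.423031)=-0.214808, 0.099291×(-2.309703)=-0.229332.
Sum = -2.286646, so H' = 2.2866.

2.2866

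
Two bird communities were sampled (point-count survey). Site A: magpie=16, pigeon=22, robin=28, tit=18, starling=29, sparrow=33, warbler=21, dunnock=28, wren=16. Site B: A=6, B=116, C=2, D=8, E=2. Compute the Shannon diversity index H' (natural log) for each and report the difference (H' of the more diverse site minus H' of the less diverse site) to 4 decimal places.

Site A: N=211, proportions 0.075829, 0.104265, 0.132701, 0.085308, 0.137441, 0.156398, 0.099526, 0.132701, 0.075829, giving H' = 2.165473 (working shown to 6 dp, full precision carried).
Site B: N=134, proportions 0.044776, 0.865672, 0.014925, 0.059701, 0.014925, giving H' = 0.557727.
Difference = |2.165473 − 0.557727| = 1.607746, i.e. 1.6077 to 4 decimal places.

1.6077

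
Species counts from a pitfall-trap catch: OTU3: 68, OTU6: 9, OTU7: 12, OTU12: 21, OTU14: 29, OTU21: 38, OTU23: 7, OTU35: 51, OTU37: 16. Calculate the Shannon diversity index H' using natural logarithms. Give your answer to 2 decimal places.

1.96

Total N = 68+9+12+21+29+38+7+51+16 = 251, so the proportions are 0.2709, 0.0359, 0.0478, 0.0837, 0.1155, 0.1514, 0.0279, 0.2032, 0.0637 (working shown to 4 dp, full precision carried).
Each pᵢ ln pᵢ term: 0.2709×(-1.3059)=-0.3538, 0.0359×(-3.3282)=-0.1193, 0.0478×(-3.0405)=-0.1454, 0.0837×(-2.4809)=-0.2076, 0.1155×(-2.1582)=-0.2493, 0.1514×(-1.8879)=-0.2858, 0.0279×(-3.5795)=-0.0998, 0.2032×(-1.5936)=-0.3238, 0.0637×(-2.7529)=-0.1755.
Sum = -1.9603, so H' = 1.96.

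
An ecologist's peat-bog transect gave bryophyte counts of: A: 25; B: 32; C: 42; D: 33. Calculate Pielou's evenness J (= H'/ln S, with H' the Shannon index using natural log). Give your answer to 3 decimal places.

Total N = 25+32+42+33 = 132, so the proportions are 0.18939, 0.24242, 0.31818, 0.25 (working shown to 5 dp, full precision carried).
H' = −Σ pᵢ ln pᵢ = −((-0.31514) + (-0.34353) + (-0.36436) + (-0.34657)) = 1.36960.
With S = 4 species, ln S = 1.38629, so J = 1.36960/1.38629 = 0.98796, i.e. 0.988 to 3 decimal places.

0.988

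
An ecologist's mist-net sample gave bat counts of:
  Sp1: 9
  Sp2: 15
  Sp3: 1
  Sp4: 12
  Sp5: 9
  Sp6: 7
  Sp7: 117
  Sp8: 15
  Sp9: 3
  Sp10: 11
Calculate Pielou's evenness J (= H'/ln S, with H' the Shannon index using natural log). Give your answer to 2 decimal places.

Total N = 9+15+1+12+9+7+117+15+3+11 = 199, so the proportions are 0.0452, 0.0754, 0.005, 0.0603, 0.0452, 0.0352, 0.5879, 0.0754, 0.0151, 0.0553 (working shown to 4 dp, full precision carried).
H' = −Σ pᵢ ln pᵢ = −((-0.1400) + (-0.1949) + (-0.0266) + (-0.1694) + (-0.1400) + (-0.1177) + (-0.3123) + (-0.1949) + (-0.0632) + (-0.1600)) = 1.5190.
With S = 10 species, ln S = 2.3026, so J = 1.5190/2.3026 = 0.6597, i.e. 0.66 to 2 decimal places.

0.66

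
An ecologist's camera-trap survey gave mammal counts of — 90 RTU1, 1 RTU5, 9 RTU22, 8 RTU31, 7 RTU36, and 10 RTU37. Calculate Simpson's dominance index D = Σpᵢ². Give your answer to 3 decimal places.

0.537

Total N = 90+1+9+8+7+10 = 125, so the proportions are 0.72, 0.008, 0.072, 0.064, 0.056, 0.08 (working shown to 5 dp, full precision carried).
D = 0.72² + 0.008² + 0.072² + 0.064² + 0.056² + 0.08² = 0.51840 + 0.00006 + 0.00518 + 0.00410 + 0.00314 + 0.00640 = 0.53728.
To 3 decimal places, D = 0.537.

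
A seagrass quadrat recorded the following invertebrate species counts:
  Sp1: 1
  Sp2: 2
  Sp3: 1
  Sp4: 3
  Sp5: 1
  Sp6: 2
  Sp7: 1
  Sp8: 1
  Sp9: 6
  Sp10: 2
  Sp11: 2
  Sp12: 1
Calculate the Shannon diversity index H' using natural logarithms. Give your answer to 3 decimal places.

2.284

Total N = 1+2+1+3+1+2+1+1+6+2+2+1 = 23, so the proportions are 0.04348, 0.08696, 0.04348, 0.13043, 0.04348, 0.08696, 0.04348, 0.04348, 0.26087, 0.08696, 0.08696, 0.04348 (working shown to 5 dp, full precision carried).
Each pᵢ ln pᵢ term: 0.04348×(-3.13549)=-0.13633, 0.08696×(-2.44235)=-0.21238, 0.04348×(-3.13549)=-0.13633, 0.13043×(-2.03688)=-0.26568, 0.04348×(-3.13549)=-0.13633, 0.08696×(-2.44235)=-0.21238, 0.04348×(-3.13549)=-0.13633, 0.04348×(-3.13549)=-0.13633, 0.26087×(-1.34373)=-0.35054, 0.08696×(-2.44235)=-0.21238, 0.08696×(-2.44235)=-0.21238, 0.04348×(-3.13549)=-0.13633.
Sum = -2.28369, so H' = 2.284.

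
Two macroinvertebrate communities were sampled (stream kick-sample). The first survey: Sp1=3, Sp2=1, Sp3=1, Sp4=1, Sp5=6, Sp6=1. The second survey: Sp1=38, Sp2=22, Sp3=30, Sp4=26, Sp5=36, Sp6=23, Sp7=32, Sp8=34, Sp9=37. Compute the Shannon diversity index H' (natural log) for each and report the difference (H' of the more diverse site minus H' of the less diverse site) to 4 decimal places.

The first survey: N=13, proportions 0.230769231, 0.076923077, 0.076923077, 0.076923077, 0.461538462, 0.076923077, giving H' = 1.484457536 (working shown to 9 dp, full precision carried).
The second survey: N=278, proportions 0.136690647, 0.079136691, 0.107913669, 0.09352518, 0.129496403, 0.082733813, 0.115107914, 0.122302158, 0.133093525, giving H' = 2.179763352.
Difference = |1.484457536 − 2.179763352| = 0.695305816, i.e. 0.6953 to 4 decimal places.

0.6953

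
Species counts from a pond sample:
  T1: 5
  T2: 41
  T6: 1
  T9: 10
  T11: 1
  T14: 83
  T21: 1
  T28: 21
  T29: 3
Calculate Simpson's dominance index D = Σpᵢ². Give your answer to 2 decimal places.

Total N = 5+41+1+10+1+83+1+21+3 = 166, so the proportions are 0.0301, 0.247, 0.006, 0.0602, 0.006, 0.5, 0.006, 0.1265, 0.0181 (working shown to 4 dp, full precision carried).
D = 0.0301² + 0.247² + 0.006² + 0.0602² + 0.006² + 0.5² + 0.006² + 0.1265² + 0.0181² = 0.0009 + 0.0610 + 0.0000 + 0.0036 + 0.0000 + 0.2500 + 0.0000 + 0.0160 + 0.0003 = 0.3320.
To 2 decimal places, D = 0.33.

0.33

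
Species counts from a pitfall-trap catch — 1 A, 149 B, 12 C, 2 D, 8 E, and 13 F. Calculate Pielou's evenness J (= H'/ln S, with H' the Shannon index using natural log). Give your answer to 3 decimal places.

Total N = 1+149+12+2+8+13 = 185, so the proportions are 0.00541, 0.80541, 0.06486, 0.01081, 0.04324, 0.07027 (working shown to 5 dp, full precision carried).
H' = −Σ pᵢ ln pᵢ = −((-0.02822) + (-0.17430) + (-0.17743) + (-0.04894) + (-0.13582) + (-0.18660)) = 0.75131.
With S = 6 species, ln S = 1.79176, so J = 0.75131/1.79176 = 0.41932, i.e. 0.419 to 3 decimal places.

0.419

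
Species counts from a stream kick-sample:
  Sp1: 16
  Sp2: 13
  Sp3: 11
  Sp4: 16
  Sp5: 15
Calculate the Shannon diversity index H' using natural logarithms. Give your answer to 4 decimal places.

Total N = 16+13+11+16+15 = 71, so the proportions are 0.225352, 0.183099, 0.15493, 0.225352, 0.211268 (working shown to 6 dp, full precision carried).
Each pᵢ ln pᵢ term: 0.225352×(-1.490091)=-0.335795, 0.183099×(-1.697731)=-0.310852, 0.15493×(-1.864785)=-0.288910, 0.225352×(-1.490091)=-0.335795, 0.211268×(-1.554630)=-0.328443.
Sum = -1.599796, so H' = 1.5998.

1.5998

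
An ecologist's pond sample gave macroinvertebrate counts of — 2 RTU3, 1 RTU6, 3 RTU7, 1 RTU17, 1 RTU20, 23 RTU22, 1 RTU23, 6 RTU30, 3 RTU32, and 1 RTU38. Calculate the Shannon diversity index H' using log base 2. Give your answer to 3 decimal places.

Total N = 2+1+3+1+1+23+1+6+3+1 = 42, so the proportions are 0.04762, 0.02381, 0.07143, 0.02381, 0.02381, 0.54762, 0.02381, 0.14286, 0.07143, 0.02381 (working shown to 5 dp, full precision carried).
Each pᵢ log₂ pᵢ term: 0.04762×(-4.39232)=-0.20916, 0.02381×(-5.39232)=-0.12839, 0.07143×(-3.80735)=-0.27195, 0.02381×(-5.39232)=-0.12839, 0.02381×(-5.39232)=-0.12839, 0.54762×(-0.86876)=-0.47575, 0.02381×(-5.39232)=-0.12839, 0.14286×(-2.80735)=-0.40105, 0.07143×(-3.80735)=-0.27195, 0.02381×(-5.39232)=-0.12839.
Sum = -2.27181, so H' = 2.272.

2.272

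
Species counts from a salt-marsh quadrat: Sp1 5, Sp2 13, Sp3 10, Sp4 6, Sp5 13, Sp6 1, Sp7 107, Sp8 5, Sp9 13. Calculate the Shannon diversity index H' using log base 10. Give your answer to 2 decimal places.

0.61

Total N = 5+13+10+6+13+1+107+5+13 = 173, so the proportions are 0.0289, 0.0751, 0.0578, 0.0347, 0.0751, 0.0058, 0.6185, 0.0289, 0.0751 (working shown to 4 dp, full precision carried).
Each pᵢ log₁₀ pᵢ term: 0.0289×(-1.5391)=-0.0445, 0.0751×(-1.1241)=-0.0845, 0.0578×(-1.2380)=-0.0716, 0.0347×(-1.4599)=-0.0506, 0.0751×(-1.1241)=-0.0845, 0.0058×(-2.2380)=-0.0129, 0.6185×(-0.2087)=-0.1291, 0.0289×(-1.5391)=-0.0445, 0.0751×(-1.1241)=-0.0845.
Sum = -0.6066, so H' = 0.61.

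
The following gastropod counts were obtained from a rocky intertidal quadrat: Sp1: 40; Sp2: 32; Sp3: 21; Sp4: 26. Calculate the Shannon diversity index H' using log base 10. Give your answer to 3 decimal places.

Total N = 40+32+21+26 = 119, so the proportions are 0.33613, 0.26891, 0.17647, 0.21849 (working shown to 5 dp, full precision carried).
Each pᵢ log₁₀ pᵢ term: 0.33613×(-0.47349)=-0.15916, 0.26891×(-0.57040)=-0.15338, 0.17647×(-0.75333)=-0.13294, 0.21849×(-0.66057)=-0.14433.
Sum = -0.58981, so H' = 0.590.

0.590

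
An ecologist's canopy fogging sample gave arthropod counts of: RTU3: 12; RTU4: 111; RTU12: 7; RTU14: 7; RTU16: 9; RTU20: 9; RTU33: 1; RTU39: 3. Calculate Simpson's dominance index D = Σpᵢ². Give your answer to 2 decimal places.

Total N = 12+111+7+7+9+9+1+3 = 159, so the proportions are 0.0755, 0.6981, 0.044, 0.044, 0.0566, 0.0566, 0.0063, 0.0189 (working shown to 4 dp, full precision carried).
D = 0.0755² + 0.6981² + 0.044² + 0.044² + 0.0566² + 0.0566² + 0.0063² + 0.0189² = 0.0057 + 0.4874 + 0.0019 + 0.0019 + 0.0032 + 0.0032 + 0.0000 + 0.0004 = 0.5037.
To 2 decimal places, D = 0.50.

0.50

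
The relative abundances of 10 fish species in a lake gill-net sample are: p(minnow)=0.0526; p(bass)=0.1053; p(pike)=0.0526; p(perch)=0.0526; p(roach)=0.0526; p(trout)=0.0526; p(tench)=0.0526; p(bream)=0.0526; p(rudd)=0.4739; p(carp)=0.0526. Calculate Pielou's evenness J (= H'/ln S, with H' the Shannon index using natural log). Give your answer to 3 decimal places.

0.795

H' = −Σ pᵢ ln pᵢ = −((-0.15491) + (-0.23702) + (-0.15491) + (-0.15491) + (-0.15491) + (-0.15491) + (-0.15491) + (-0.15491) + (-0.35389) + (-0.15491)) = 1.83019 (working shown to 5 dp, full precision carried).
With S = 10 species, ln S = 2.30259, so J = 1.83019/2.30259 = 0.79484, i.e. 0.795 to 3 decimal places.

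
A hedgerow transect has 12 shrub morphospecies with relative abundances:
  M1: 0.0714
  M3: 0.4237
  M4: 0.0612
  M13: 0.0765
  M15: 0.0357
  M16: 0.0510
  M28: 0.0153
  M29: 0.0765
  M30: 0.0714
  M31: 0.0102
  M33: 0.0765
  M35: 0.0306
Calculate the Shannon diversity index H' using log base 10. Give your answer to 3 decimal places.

Each pᵢ log₁₀ pᵢ term (working shown to 5 dp, full precision carried): 0.0714×(-1.14630)=-0.08185, 0.4237×(-0.37294)=-0.15802, 0.0612×(-1.21325)=-0.07425, 0.0765×(-1.11634)=-0.08540, 0.0357×(-1.44733)=-0.05167, 0.051×(-1.29243)=-0.06591, 0.0153×(-1.81531)=-0.02777, 0.0765×(-1.11634)=-0.08540, 0.0714×(-1.14630)=-0.08185, 0.0102×(-1.99140)=-0.02031, 0.0765×(-1.11634)=-0.08540, 0.0306×(-1.51428)=-0.04634.
Sum = -0.86416, so H' = 0.864.

0.864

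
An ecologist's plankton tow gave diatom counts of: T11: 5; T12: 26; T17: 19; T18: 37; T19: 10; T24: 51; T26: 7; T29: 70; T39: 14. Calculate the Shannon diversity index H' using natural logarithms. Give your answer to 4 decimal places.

Total N = 5+26+19+37+10+51+7+70+14 = 239, so the proportions are 0.020921, 0.108787, 0.079498, 0.154812, 0.041841, 0.213389, 0.029289, 0.292887, 0.058577 (working shown to 6 dp, full precision carried).
Each pᵢ ln pᵢ term: 0.020921×(-3.867026)=-0.080900, 0.108787×(-2.218367)=-0.241329, 0.079498×(-2.532025)=-0.201291, 0.154812×(-1.865546)=-0.288808, 0.041841×(-3.173878)=-0.132798, 0.213389×(-1.544638)=-0.329609, 0.029289×(-3.530553)=-0.103405, 0.292887×(-1.227968)=-0.359656, 0.058577×(-2.837406)=-0.166208.
Sum = -1.904004, so H' = 1.9040.

1.9040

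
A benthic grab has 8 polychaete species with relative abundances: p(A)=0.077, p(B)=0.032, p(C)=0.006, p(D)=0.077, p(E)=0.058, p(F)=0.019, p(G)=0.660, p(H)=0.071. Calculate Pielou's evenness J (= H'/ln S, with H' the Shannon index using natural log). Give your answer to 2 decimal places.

H' = −Σ pᵢ ln pᵢ = −((-0.1974) + (-0.1101) + (-0.0307) + (-0.1974) + (-0.1651) + (-0.0753) + (-0.2742) + (-0.1878)) = 1.2382 (working shown to 4 dp, full precision carried).
With S = 8 species, ln S = 2.0794, so J = 1.2382/2.0794 = 0.5954, i.e. 0.60 to 2 decimal places.

0.60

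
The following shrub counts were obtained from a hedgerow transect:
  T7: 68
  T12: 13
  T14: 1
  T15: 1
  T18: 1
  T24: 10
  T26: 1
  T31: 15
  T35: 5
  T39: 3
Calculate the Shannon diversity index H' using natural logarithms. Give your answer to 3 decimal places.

1.421

Total N = 68+13+1+1+1+10+1+15+5+3 = 118, so the proportions are 0.57627, 0.11017, 0.00847, 0.00847, 0.00847, 0.08475, 0.00847, 0.12712, 0.04237, 0.02542 (working shown to 5 dp, full precision carried).
Each pᵢ ln pᵢ term: 0.57627×(-0.55118)=-0.31763, 0.11017×(-2.20574)=-0.24300, 0.00847×(-4.77068)=-0.04043, 0.00847×(-4.77068)=-0.04043, 0.00847×(-4.77068)=-0.04043, 0.08475×(-2.46810)=-0.20916, 0.00847×(-4.77068)=-0.04043, 0.12712×(-2.06263)=-0.26220, 0.04237×(-3.16125)=-0.13395, 0.02542×(-3.67207)=-0.09336.
Sum = -1.42102, so H' = 1.421.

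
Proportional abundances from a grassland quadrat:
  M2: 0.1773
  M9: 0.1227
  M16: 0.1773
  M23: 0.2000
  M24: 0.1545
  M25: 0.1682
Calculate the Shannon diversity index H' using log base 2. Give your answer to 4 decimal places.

2.5696

Each pᵢ log₂ pᵢ term (working shown to 6 dp, full precision carried): 0.1773×(-2.495736)=-0.442494, 0.1227×(-3.026793)=-0.371387, 0.1773×(-2.495736)=-0.442494, 0.2×(-2.321928)=-0.464386, 0.1545×(-2.694321)=-0.416273, 0.1682×(-2.571750)=-0.432568.
Sum = -2.569602, so H' = 2.5696.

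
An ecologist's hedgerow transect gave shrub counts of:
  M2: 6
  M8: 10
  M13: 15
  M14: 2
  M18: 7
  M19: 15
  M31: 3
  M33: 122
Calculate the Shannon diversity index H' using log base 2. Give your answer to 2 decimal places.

1.73

Total N = 6+10+15+2+7+15+3+122 = 180, so the proportions are 0.0333, 0.0556, 0.0833, 0.0111, 0.0389, 0.0833, 0.0167, 0.6778 (working shown to 4 dp, full precision carried).
Each pᵢ log₂ pᵢ term: 0.0333×(-4.9069)=-0.1636, 0.0556×(-4.1699)=-0.2317, 0.0833×(-3.5850)=-0.2987, 0.0111×(-6.4919)=-0.0721, 0.0389×(-4.6845)=-0.1822, 0.0833×(-3.5850)=-0.2987, 0.0167×(-5.9069)=-0.0984, 0.6778×(-0.5611)=-0.3803.
Sum = -1.7258, so H' = 1.73.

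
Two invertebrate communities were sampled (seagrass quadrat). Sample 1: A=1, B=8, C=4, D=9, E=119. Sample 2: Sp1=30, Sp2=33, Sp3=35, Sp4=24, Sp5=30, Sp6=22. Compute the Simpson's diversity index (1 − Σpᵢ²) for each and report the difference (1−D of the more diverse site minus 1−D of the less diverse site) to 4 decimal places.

Sample 1: N=141, proportions 0.0070922, 0.0567376, 0.0283688, 0.0638298, 0.8439716, giving 1−D = 0.2795634 (working shown to 7 dp, full precision carried).
Sample 2: N=174, proportions 0.1724138, 0.1896552, 0.2011494, 0.137931, 0.1724138, 0.1264368, giving 1−D = 0.8291056.
Difference = |0.2795634 − 0.8291056| = 0.5495422, i.e. 0.5495 to 4 decimal places.

0.5495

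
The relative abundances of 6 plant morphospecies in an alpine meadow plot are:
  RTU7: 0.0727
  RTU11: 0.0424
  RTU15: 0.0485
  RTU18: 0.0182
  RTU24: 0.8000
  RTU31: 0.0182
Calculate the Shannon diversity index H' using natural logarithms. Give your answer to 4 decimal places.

Each pᵢ ln pᵢ term (working shown to 6 dp, full precision carried): 0.0727×(-2.621414)=-0.190577, 0.0424×(-3.160607)=-0.134010, 0.0485×(-3.026191)=-0.146770, 0.0182×(-4.006334)=-0.072915, 0.8×(-0.223144)=-0.178515, 0.0182×(-4.006334)=-0.072915.
Sum = -0.795702, so H' = 0.7957.

0.7957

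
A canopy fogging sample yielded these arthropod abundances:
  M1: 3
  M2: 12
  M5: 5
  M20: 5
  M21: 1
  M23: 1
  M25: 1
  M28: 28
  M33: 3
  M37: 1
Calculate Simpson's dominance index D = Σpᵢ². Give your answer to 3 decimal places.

Total N = 3+12+5+5+1+1+1+28+3+1 = 60, so the proportions are 0.05, 0.2, 0.08333, 0.08333, 0.01667, 0.01667, 0.01667, 0.46667, 0.05, 0.01667 (working shown to 5 dp, full precision carried).
D = 0.05² + 0.2² + 0.08333² + 0.08333² + 0.01667² + 0.01667² + 0.01667² + 0.46667² + 0.05² + 0.01667² = 0.00250 + 0.04000 + 0.00694 + 0.00694 + 0.00028 + 0.00028 + 0.00028 + 0.21778 + 0.00250 + 0.00028 = 0.27778.
To 3 decimal places, D = 0.278.

0.278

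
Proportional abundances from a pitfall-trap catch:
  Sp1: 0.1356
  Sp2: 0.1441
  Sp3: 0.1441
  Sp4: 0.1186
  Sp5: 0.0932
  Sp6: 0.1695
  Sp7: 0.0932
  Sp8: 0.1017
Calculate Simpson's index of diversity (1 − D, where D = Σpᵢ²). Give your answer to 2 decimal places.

D = 0.1356² + 0.1441² + 0.1441² + 0.1186² + 0.0932² + 0.1695² + 0.0932² + 0.1017² = 0.0184 + 0.0208 + 0.0208 + 0.0141 + 0.0087 + 0.0287 + 0.0087 + 0.0103 = 0.1304 (working shown to 4 dp, full precision carried).
So 1 − D = 0.8696, i.e. 0.87 to 2 decimal places.

0.87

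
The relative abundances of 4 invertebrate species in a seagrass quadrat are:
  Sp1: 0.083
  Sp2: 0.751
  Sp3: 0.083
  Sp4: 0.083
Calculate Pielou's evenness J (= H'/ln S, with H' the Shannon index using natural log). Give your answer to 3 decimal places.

H' = −Σ pᵢ ln pᵢ = −((-0.20658) + (-0.21505) + (-0.20658) + (-0.20658)) = 0.83479 (working shown to 5 dp, full precision carried).
With S = 4 species, ln S = 1.38629, so J = 0.83479/1.38629 = 0.60217, i.e. 0.602 to 3 decimal places.

0.602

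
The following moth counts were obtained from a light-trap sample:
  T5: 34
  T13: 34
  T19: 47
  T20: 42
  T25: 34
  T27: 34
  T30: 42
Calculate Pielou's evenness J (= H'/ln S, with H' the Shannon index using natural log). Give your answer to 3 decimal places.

Total N = 34+34+47+42+34+34+42 = 267, so the proportions are 0.12734, 0.12734, 0.17603, 0.1573, 0.12734, 0.12734, 0.1573 (working shown to 5 dp, full precision carried).
H' = −Σ pᵢ ln pᵢ = −((-0.26244) + (-0.26244) + (-0.30578) + (-0.29095) + (-0.26244) + (-0.26244) + (-0.29095)) = 1.93741.
With S = 7 species, ln S = 1.94591, so J = 1.93741/1.94591 = 0.99563, i.e. 0.996 to 3 decimal places.

0.996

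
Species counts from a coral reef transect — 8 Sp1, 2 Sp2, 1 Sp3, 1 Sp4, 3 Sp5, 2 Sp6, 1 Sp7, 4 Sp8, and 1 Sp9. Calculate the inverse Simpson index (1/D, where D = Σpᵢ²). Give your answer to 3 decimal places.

Total N = 8+2+1+1+3+2+1+4+1 = 23, so the proportions are 0.3478261, 0.0869565, 0.0434783, 0.0434783, 0.1304348, 0.0869565, 0.0434783, 0.173913, 0.0434783 (working shown to 7 dp, full precision carried).
D = 0.3478261² + 0.0869565² + 0.0434783² + 0.0434783² + 0.1304348² + 0.0869565² + 0.0434783² + 0.173913² + 0.0434783² = 0.1209830 + 0.0075614 + 0.0018904 + 0.0018904 + 0.0170132 + 0.0075614 + 0.0018904 + 0.0302457 + 0.0018904 = 0.1909263.
So 1/D = 5.23762, i.e. 5.238 to 3 decimal places.

5.238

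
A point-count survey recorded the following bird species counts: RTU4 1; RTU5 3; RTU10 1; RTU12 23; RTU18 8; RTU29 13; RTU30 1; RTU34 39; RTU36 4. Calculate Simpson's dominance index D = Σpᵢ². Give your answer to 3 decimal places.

0.267

Total N = 1+3+1+23+8+13+1+39+4 = 93, so the proportions are 0.01075, 0.03226, 0.01075, 0.24731, 0.08602, 0.13978, 0.01075, 0.41935, 0.04301 (working shown to 5 dp, full precision carried).
D = 0.01075² + 0.03226² + 0.01075² + 0.24731² + 0.08602² + 0.13978² + 0.01075² + 0.41935² + 0.04301² = 0.00012 + 0.00104 + 0.00012 + 0.06116 + 0.00740 + 0.01954 + 0.00012 + 0.17586 + 0.00185 = 0.26720.
To 3 decimal places, D = 0.267.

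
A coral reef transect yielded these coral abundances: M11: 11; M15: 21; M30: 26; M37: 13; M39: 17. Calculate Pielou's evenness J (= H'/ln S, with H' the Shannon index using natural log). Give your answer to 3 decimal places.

Total N = 11+21+26+13+17 = 88, so the proportions are 0.125, 0.23864, 0.29545, 0.14773, 0.19318 (working shown to 5 dp, full precision carried).
H' = −Σ pᵢ ln pᵢ = −((-0.25993) + (-0.34192) + (-0.36023) + (-0.28251) + (-0.31761)) = 1.56221.
With S = 5 species, ln S = 1.60944, so J = 1.56221/1.60944 = 0.97065, i.e. 0.971 to 3 decimal places.

0.971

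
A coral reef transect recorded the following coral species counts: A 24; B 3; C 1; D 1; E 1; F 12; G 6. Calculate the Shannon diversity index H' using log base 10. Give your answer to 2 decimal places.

Total N = 24+3+1+1+1+12+6 = 48, so the proportions are 0.5, 0.0625, 0.0208, 0.0208, 0.0208, 0.25, 0.125 (working shown to 4 dp, full precision carried).
Each pᵢ log₁₀ pᵢ term: 0.5×(-0.3010)=-0.1505, 0.0625×(-1.2041)=-0.0753, 0.0208×(-1.6812)=-0.0350, 0.0208×(-1.6812)=-0.0350, 0.0208×(-1.6812)=-0.0350, 0.25×(-0.6021)=-0.1505, 0.125×(-0.9031)=-0.1129.
Sum = -0.5943, so H' = 0.59.

0.59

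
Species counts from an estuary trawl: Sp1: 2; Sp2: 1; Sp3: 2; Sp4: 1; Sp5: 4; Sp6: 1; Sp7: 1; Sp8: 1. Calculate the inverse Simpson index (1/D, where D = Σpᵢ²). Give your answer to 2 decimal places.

5.83

Total N = 2+1+2+1+4+1+1+1 = 13, so the proportions are 0.153846, 0.076923, 0.153846, 0.076923, 0.307692, 0.076923, 0.076923, 0.076923 (working shown to 6 dp, full precision carried).
D = 0.153846² + 0.076923² + 0.153846² + 0.076923² + 0.307692² + 0.076923² + 0.076923² + 0.076923² = 0.023669 + 0.005917 + 0.023669 + 0.005917 + 0.094675 + 0.005917 + 0.005917 + 0.005917 = 0.171598.
So 1/D = 5.8276, i.e. 5.83 to 2 decimal places.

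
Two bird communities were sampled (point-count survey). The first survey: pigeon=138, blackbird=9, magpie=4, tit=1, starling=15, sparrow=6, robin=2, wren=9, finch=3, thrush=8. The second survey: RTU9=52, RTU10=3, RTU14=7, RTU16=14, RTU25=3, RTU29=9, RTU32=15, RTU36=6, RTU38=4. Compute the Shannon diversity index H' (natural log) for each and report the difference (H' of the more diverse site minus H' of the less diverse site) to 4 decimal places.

The first survey: N=195, proportions 0.7076923, 0.0461538, 0.0205128, 0.0051282, 0.0769231, 0.0307692, 0.0102564, 0.0461538, 0.0153846, 0.0410256, giving H' = 1.1819985 (working shown to 7 dp, full precision carried).
The second survey: N=113, proportions 0.460177, 0.0265487, 0.0619469, 0.1238938, 0.0265487, 0.079646, 0.1327434, 0.0530973, 0.0353982, giving H' = 1.7245911.
Difference = |1.1819985 − 1.7245911| = 0.5425926, i.e. 0.5426 to 4 decimal places.

0.5426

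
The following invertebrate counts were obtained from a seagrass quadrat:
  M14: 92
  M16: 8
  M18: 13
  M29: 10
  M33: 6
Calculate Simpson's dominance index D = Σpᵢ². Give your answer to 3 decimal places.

Total N = 92+8+13+10+6 = 129, so the proportions are 0.71318, 0.06202, 0.10078, 0.07752, 0.04651 (working shown to 5 dp, full precision carried).
D = 0.71318² + 0.06202² + 0.10078² + 0.07752² + 0.04651² = 0.50862 + 0.00385 + 0.01016 + 0.00601 + 0.00216 = 0.53080.
To 3 decimal places, D = 0.531.

0.531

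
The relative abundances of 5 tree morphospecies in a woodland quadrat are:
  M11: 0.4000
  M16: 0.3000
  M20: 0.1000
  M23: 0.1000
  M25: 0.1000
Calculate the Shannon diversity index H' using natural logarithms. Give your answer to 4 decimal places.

1.4185

Each pᵢ ln pᵢ term (working shown to 6 dp, full precision carried): 0.4×(-0.916291)=-0.366516, 0.3×(-1.203973)=-0.361192, 0.1×(-2.302585)=-0.230259, 0.1×(-2.302585)=-0.230259, 0.1×(-2.302585)=-0.230259.
Sum = -1.418484, so H' = 1.4185.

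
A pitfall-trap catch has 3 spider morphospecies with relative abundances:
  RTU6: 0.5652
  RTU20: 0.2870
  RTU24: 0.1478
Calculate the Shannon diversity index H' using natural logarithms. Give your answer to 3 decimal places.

Each pᵢ ln pᵢ term (working shown to 5 dp, full precision carried): 0.5652×(-0.57058)=-0.32249, 0.287×(-1.24827)=-0.35825, 0.1478×(-1.91190)=-0.28258.
Sum = -0.96332, so H' = 0.963.

0.963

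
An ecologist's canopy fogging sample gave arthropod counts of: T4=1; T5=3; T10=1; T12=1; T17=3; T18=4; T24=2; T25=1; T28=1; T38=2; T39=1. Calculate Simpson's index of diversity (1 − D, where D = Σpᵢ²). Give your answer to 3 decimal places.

Total N = 1+3+1+1+3+4+2+1+1+2+1 = 20, so the proportions are 0.05, 0.15, 0.05, 0.05, 0.15, 0.2, 0.1, 0.05, 0.05, 0.1, 0.05 (working shown to 5 dp, full precision carried).
D = 0.05² + 0.15² + 0.05² + 0.05² + 0.15² + 0.2² + 0.1² + 0.05² + 0.05² + 0.1² + 0.05² = 0.00250 + 0.02250 + 0.00250 + 0.00250 + 0.02250 + 0.04000 + 0.01000 + 0.00250 + 0.00250 + 0.01000 + 0.00250 = 0.12000.
So 1 − D = 0.88000, i.e. 0.880 to 3 decimal places.

0.880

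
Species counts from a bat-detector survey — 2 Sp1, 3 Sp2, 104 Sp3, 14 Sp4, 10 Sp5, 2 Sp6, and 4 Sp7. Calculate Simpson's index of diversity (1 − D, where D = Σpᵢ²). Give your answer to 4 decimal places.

0.4232

Total N = 2+3+104+14+10+2+4 = 139, so the proportions are 0.014388, 0.021583, 0.748201, 0.100719, 0.071942, 0.014388, 0.028777 (working shown to 6 dp, full precision carried).
D = 0.014388² + 0.021583² + 0.748201² + 0.100719² + 0.071942² + 0.014388² + 0.028777² = 0.000207 + 0.000466 + 0.559805 + 0.010144 + 0.005176 + 0.000207 + 0.000828 = 0.576833.
So 1 − D = 0.423167, i.e. 0.4232 to 4 decimal places.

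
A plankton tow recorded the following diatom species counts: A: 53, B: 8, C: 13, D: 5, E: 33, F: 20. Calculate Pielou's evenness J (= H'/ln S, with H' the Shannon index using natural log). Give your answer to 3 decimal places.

Total N = 53+8+13+5+33+20 = 132, so the proportions are 0.40152, 0.06061, 0.09848, 0.03788, 0.25, 0.15152 (working shown to 5 dp, full precision carried).
H' = −Σ pᵢ ln pᵢ = −((-0.36639) + (-0.16990) + (-0.22827) + (-0.12399) + (-0.34657) + (-0.28592)) = 1.52104.
With S = 6 species, ln S = 1.79176, so J = 1.52104/1.79176 = 0.84891, i.e. 0.849 to 3 decimal places.

0.849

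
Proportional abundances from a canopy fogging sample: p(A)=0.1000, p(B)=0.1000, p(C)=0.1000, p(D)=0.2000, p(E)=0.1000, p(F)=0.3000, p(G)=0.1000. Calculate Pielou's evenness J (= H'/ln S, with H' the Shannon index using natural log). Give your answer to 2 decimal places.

0.94

H' = −Σ pᵢ ln pᵢ = −((-0.2303) + (-0.2303) + (-0.2303) + (-0.3219) + (-0.2303) + (-0.3612) + (-0.2303)) = 1.8344 (working shown to 4 dp, full precision carried).
With S = 7 species, ln S = 1.9459, so J = 1.8344/1.9459 = 0.9427, i.e. 0.94 to 2 decimal places.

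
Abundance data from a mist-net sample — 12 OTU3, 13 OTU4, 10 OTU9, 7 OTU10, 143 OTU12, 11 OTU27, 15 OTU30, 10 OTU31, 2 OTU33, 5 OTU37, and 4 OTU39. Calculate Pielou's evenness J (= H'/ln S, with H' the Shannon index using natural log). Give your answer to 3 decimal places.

0.628

Total N = 12+13+10+7+143+11+15+10+2+5+4 = 232, so the proportions are 0.05172, 0.05603, 0.0431, 0.03017, 0.61638, 0.04741, 0.06466, 0.0431, 0.00862, 0.02155, 0.01724 (working shown to 5 dp, full precision carried).
H' = −Σ pᵢ ln pᵢ = −((-0.15320) + (-0.16148) + (-0.13552) + (-0.10563) + (-0.29826) + (-0.14456) + (-0.17707) + (-0.13552) + (-0.04098) + (-0.08270) + (-0.07001)) = 1.50493.
With S = 11 species, ln S = 2.39790, so J = 1.50493/2.39790 = 0.62760, i.e. 0.628 to 3 decimal places.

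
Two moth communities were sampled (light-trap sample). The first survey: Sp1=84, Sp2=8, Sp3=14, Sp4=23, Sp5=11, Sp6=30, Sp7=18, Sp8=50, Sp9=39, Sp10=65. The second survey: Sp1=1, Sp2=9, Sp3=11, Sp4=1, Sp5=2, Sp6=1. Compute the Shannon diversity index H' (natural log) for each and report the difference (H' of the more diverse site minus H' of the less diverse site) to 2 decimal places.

The first survey: N=342, proportions 0.2456, 0.0234, 0.0409, 0.0673, 0.0322, 0.0877, 0.0526, 0.1462, 0.114, 0.1901, giving H' = 2.0683 (working shown to 4 dp, full precision carried).
The second survey: N=25, proportions 0.04, 0.36, 0.44, 0.04, 0.08, 0.04, giving H' = 1.3173.
Difference = |2.0683 − 1.3173| = 0.7510, i.e. 0.75 to 2 decimal places.

0.75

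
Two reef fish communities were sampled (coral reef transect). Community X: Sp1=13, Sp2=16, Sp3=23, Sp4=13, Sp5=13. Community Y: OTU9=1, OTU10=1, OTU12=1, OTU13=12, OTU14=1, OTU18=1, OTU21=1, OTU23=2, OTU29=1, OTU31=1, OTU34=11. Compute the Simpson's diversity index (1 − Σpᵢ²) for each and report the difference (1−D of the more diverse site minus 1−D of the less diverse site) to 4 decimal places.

0.0420

Community X: N=78, proportions 0.166667, 0.205128, 0.294872, 0.166667, 0.166667, giving 1−D = 0.787640 (working shown to 6 dp, full precision carried).
Community Y: N=33, proportions 0.030303, 0.030303, 0.030303, 0.363636, 0.030303, 0.030303, 0.030303, 0.060606, 0.030303, 0.030303, 0.333333, giving 1−D = 0.745638.
Difference = |0.787640 − 0.745638| = 0.042002, i.e. 0.0420 to 4 decimal places.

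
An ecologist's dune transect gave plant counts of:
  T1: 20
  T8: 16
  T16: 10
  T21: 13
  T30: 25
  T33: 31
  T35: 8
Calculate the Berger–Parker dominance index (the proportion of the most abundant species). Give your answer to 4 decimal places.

Total N = 20+16+10+13+25+31+8 = 123, so the proportions are 0.162602, 0.130081, 0.081301, 0.105691, 0.203252, 0.252033, 0.065041 (working shown to 6 dp, full precision carried).
The largest proportion is 0.252033, i.e. d = 0.2520 to 4 decimal places.

0.2520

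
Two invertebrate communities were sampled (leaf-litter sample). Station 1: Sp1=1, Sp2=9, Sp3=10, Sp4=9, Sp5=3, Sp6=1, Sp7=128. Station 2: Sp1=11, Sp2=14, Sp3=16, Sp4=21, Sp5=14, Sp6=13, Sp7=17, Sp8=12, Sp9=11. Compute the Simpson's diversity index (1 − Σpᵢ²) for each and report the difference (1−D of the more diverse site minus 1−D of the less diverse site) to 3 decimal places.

Station 1: N=161, proportions 0.00621, 0.0559, 0.06211, 0.0559, 0.01863, 0.00621, 0.79503, giving 1−D = 0.35739 (working shown to 5 dp, full precision carried).
Station 2: N=129, proportions 0.08527, 0.10853, 0.12403, 0.16279, 0.10853, 0.10078, 0.13178, 0.09302, 0.08527, giving 1−D = 0.88384.
Difference = |0.35739 − 0.88384| = 0.52645, i.e. 0.526 to 3 decimal places.

0.526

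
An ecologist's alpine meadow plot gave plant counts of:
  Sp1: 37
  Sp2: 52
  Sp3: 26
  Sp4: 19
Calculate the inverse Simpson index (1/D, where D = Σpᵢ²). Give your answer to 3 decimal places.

Total N = 37+52+26+19 = 134, so the proportions are 0.2761194, 0.3880597, 0.1940299, 0.141791 (working shown to 7 dp, full precision carried).
D = 0.2761194² + 0.3880597² + 0.1940299² + 0.141791² = 0.0762419 + 0.1505903 + 0.0376476 + 0.0201047 = 0.2845845.
So 1/D = 3.51389, i.e. 3.514 to 3 decimal places.

3.514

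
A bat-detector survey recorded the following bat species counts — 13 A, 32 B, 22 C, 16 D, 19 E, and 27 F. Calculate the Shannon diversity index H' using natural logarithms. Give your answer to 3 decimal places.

Total N = 13+32+22+16+19+27 = 129, so the proportions are 0.10078, 0.24806, 0.17054, 0.12403, 0.14729, 0.2093 (working shown to 5 dp, full precision carried).
Each pᵢ ln pᵢ term: 0.10078×(-2.29486)=-0.23127, 0.24806×(-1.39408)=-0.34582, 0.17054×(-1.76877)=-0.30165, 0.12403×(-2.08722)=-0.25888, 0.14729×(-1.91537)=-0.28211, 0.2093×(-1.56398)=-0.32734.
Sum = -1.74707, so H' = 1.747.

1.747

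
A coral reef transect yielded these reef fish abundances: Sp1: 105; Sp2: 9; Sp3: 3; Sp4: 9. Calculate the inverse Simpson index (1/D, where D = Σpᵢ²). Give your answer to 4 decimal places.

1.4180

Total N = 105+9+3+9 = 126, so the proportions are 0.8333333, 0.0714286, 0.0238095, 0.0714286 (working shown to 7 dp, full precision carried).
D = 0.8333333² + 0.0714286² + 0.0238095² + 0.0714286² = 0.6944444 + 0.0051020 + 0.0005669 + 0.0051020 = 0.7052154.
So 1/D = 1.418006, i.e. 1.4180 to 4 decimal places.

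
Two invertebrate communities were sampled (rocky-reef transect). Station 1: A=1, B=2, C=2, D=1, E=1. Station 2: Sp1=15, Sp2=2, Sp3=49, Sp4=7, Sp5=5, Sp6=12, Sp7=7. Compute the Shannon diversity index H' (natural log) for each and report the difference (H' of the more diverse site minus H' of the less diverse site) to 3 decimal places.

Station 1: N=7, proportions 0.142857, 0.285714, 0.285714, 0.142857, 0.142857, giving H' = 1.549826 (working shown to 6 dp, full precision carried).
Station 2: N=97, proportions 0.154639, 0.020619, 0.505155, 0.072165, 0.051546, 0.123711, 0.072165, giving H' = 1.504453.
Difference = |1.549826 − 1.504453| = 0.045373, i.e. 0.045 to 3 decimal places.

0.045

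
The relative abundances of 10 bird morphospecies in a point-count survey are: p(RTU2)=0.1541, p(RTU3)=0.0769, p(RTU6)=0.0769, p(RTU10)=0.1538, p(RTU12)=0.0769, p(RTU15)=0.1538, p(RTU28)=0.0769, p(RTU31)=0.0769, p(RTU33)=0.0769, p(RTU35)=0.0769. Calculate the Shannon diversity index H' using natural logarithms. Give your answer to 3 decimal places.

2.245

Each pᵢ ln pᵢ term (working shown to 5 dp, full precision carried): 0.1541×(-1.87015)=-0.28819, 0.0769×(-2.56525)=-0.19727, 0.0769×(-2.56525)=-0.19727, 0.1538×(-1.87210)=-0.28793, 0.0769×(-2.56525)=-0.19727, 0.1538×(-1.87210)=-0.28793, 0.0769×(-2.56525)=-0.19727, 0.0769×(-2.56525)=-0.19727, 0.0769×(-2.56525)=-0.19727, 0.0769×(-2.56525)=-0.19727.
Sum = -2.24492, so H' = 2.245.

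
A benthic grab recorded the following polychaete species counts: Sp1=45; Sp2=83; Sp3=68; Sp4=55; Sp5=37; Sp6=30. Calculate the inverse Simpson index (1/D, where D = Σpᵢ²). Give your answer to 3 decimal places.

Total N = 45+83+68+55+37+30 = 318, so the proportions are 0.1415094, 0.2610063, 0.2138365, 0.172956, 0.1163522, 0.0943396 (working shown to 7 dp, full precision carried).
D = 0.1415094² + 0.2610063² + 0.2138365² + 0.172956² + 0.1163522² + 0.0943396² = 0.0200249 + 0.0681243 + 0.0457260 + 0.0299138 + 0.0135378 + 0.0089000 = 0.1862268.
So 1/D = 5.36980, i.e. 5.370 to 3 decimal places.

5.370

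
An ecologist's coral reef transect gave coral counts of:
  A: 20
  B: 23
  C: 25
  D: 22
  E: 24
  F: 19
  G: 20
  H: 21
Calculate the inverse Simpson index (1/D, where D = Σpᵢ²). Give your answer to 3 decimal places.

Total N = 20+23+25+22+24+19+20+21 = 174, so the proportions are 0.1149425, 0.1321839, 0.1436782, 0.1264368, 0.137931, 0.1091954, 0.1149425, 0.1206897 (working shown to 7 dp, full precision carried).
D = 0.1149425² + 0.1321839² + 0.1436782² + 0.1264368² + 0.137931² + 0.1091954² + 0.1149425² + 0.1206897² = 0.0132118 + 0.0174726 + 0.0206434 + 0.0159863 + 0.0190250 + 0.0119236 + 0.0132118 + 0.0145660 = 0.1260404.
So 1/D = 7.93396, i.e. 7.934 to 3 decimal places.

7.934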